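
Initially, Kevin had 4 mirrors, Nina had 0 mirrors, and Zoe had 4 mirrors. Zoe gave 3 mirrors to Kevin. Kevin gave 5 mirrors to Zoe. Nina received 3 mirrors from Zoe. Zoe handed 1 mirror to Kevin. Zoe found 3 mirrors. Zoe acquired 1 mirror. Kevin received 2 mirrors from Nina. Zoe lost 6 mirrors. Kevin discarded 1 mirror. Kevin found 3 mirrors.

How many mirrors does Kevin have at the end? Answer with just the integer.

Answer: 7

Derivation:
Tracking counts step by step:
Start: Kevin=4, Nina=0, Zoe=4
Event 1 (Zoe -> Kevin, 3): Zoe: 4 -> 1, Kevin: 4 -> 7. State: Kevin=7, Nina=0, Zoe=1
Event 2 (Kevin -> Zoe, 5): Kevin: 7 -> 2, Zoe: 1 -> 6. State: Kevin=2, Nina=0, Zoe=6
Event 3 (Zoe -> Nina, 3): Zoe: 6 -> 3, Nina: 0 -> 3. State: Kevin=2, Nina=3, Zoe=3
Event 4 (Zoe -> Kevin, 1): Zoe: 3 -> 2, Kevin: 2 -> 3. State: Kevin=3, Nina=3, Zoe=2
Event 5 (Zoe +3): Zoe: 2 -> 5. State: Kevin=3, Nina=3, Zoe=5
Event 6 (Zoe +1): Zoe: 5 -> 6. State: Kevin=3, Nina=3, Zoe=6
Event 7 (Nina -> Kevin, 2): Nina: 3 -> 1, Kevin: 3 -> 5. State: Kevin=5, Nina=1, Zoe=6
Event 8 (Zoe -6): Zoe: 6 -> 0. State: Kevin=5, Nina=1, Zoe=0
Event 9 (Kevin -1): Kevin: 5 -> 4. State: Kevin=4, Nina=1, Zoe=0
Event 10 (Kevin +3): Kevin: 4 -> 7. State: Kevin=7, Nina=1, Zoe=0

Kevin's final count: 7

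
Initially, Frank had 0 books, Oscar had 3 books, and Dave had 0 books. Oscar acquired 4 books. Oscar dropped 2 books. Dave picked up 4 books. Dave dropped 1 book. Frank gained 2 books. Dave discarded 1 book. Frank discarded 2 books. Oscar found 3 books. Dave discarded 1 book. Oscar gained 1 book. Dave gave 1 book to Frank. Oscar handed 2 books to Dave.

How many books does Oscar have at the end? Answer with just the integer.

Tracking counts step by step:
Start: Frank=0, Oscar=3, Dave=0
Event 1 (Oscar +4): Oscar: 3 -> 7. State: Frank=0, Oscar=7, Dave=0
Event 2 (Oscar -2): Oscar: 7 -> 5. State: Frank=0, Oscar=5, Dave=0
Event 3 (Dave +4): Dave: 0 -> 4. State: Frank=0, Oscar=5, Dave=4
Event 4 (Dave -1): Dave: 4 -> 3. State: Frank=0, Oscar=5, Dave=3
Event 5 (Frank +2): Frank: 0 -> 2. State: Frank=2, Oscar=5, Dave=3
Event 6 (Dave -1): Dave: 3 -> 2. State: Frank=2, Oscar=5, Dave=2
Event 7 (Frank -2): Frank: 2 -> 0. State: Frank=0, Oscar=5, Dave=2
Event 8 (Oscar +3): Oscar: 5 -> 8. State: Frank=0, Oscar=8, Dave=2
Event 9 (Dave -1): Dave: 2 -> 1. State: Frank=0, Oscar=8, Dave=1
Event 10 (Oscar +1): Oscar: 8 -> 9. State: Frank=0, Oscar=9, Dave=1
Event 11 (Dave -> Frank, 1): Dave: 1 -> 0, Frank: 0 -> 1. State: Frank=1, Oscar=9, Dave=0
Event 12 (Oscar -> Dave, 2): Oscar: 9 -> 7, Dave: 0 -> 2. State: Frank=1, Oscar=7, Dave=2

Oscar's final count: 7

Answer: 7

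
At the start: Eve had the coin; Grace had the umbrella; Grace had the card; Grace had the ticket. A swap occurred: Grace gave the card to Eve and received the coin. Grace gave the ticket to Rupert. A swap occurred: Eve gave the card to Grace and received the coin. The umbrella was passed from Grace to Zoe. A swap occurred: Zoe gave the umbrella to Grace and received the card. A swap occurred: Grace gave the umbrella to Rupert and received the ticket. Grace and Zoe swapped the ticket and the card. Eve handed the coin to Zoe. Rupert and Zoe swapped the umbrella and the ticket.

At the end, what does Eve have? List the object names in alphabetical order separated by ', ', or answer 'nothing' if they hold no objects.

Tracking all object holders:
Start: coin:Eve, umbrella:Grace, card:Grace, ticket:Grace
Event 1 (swap card<->coin: now card:Eve, coin:Grace). State: coin:Grace, umbrella:Grace, card:Eve, ticket:Grace
Event 2 (give ticket: Grace -> Rupert). State: coin:Grace, umbrella:Grace, card:Eve, ticket:Rupert
Event 3 (swap card<->coin: now card:Grace, coin:Eve). State: coin:Eve, umbrella:Grace, card:Grace, ticket:Rupert
Event 4 (give umbrella: Grace -> Zoe). State: coin:Eve, umbrella:Zoe, card:Grace, ticket:Rupert
Event 5 (swap umbrella<->card: now umbrella:Grace, card:Zoe). State: coin:Eve, umbrella:Grace, card:Zoe, ticket:Rupert
Event 6 (swap umbrella<->ticket: now umbrella:Rupert, ticket:Grace). State: coin:Eve, umbrella:Rupert, card:Zoe, ticket:Grace
Event 7 (swap ticket<->card: now ticket:Zoe, card:Grace). State: coin:Eve, umbrella:Rupert, card:Grace, ticket:Zoe
Event 8 (give coin: Eve -> Zoe). State: coin:Zoe, umbrella:Rupert, card:Grace, ticket:Zoe
Event 9 (swap umbrella<->ticket: now umbrella:Zoe, ticket:Rupert). State: coin:Zoe, umbrella:Zoe, card:Grace, ticket:Rupert

Final state: coin:Zoe, umbrella:Zoe, card:Grace, ticket:Rupert
Eve holds: (nothing).

Answer: nothing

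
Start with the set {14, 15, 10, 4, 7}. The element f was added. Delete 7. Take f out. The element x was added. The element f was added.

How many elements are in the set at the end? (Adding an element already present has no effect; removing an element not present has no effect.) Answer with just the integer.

Answer: 6

Derivation:
Tracking the set through each operation:
Start: {10, 14, 15, 4, 7}
Event 1 (add f): added. Set: {10, 14, 15, 4, 7, f}
Event 2 (remove 7): removed. Set: {10, 14, 15, 4, f}
Event 3 (remove f): removed. Set: {10, 14, 15, 4}
Event 4 (add x): added. Set: {10, 14, 15, 4, x}
Event 5 (add f): added. Set: {10, 14, 15, 4, f, x}

Final set: {10, 14, 15, 4, f, x} (size 6)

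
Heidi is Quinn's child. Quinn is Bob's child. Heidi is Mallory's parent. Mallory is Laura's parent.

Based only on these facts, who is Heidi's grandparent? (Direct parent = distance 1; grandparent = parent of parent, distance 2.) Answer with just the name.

Answer: Bob

Derivation:
Reconstructing the parent chain from the given facts:
  Bob -> Quinn -> Heidi -> Mallory -> Laura
(each arrow means 'parent of the next')
Positions in the chain (0 = top):
  position of Bob: 0
  position of Quinn: 1
  position of Heidi: 2
  position of Mallory: 3
  position of Laura: 4

Heidi is at position 2; the grandparent is 2 steps up the chain, i.e. position 0: Bob.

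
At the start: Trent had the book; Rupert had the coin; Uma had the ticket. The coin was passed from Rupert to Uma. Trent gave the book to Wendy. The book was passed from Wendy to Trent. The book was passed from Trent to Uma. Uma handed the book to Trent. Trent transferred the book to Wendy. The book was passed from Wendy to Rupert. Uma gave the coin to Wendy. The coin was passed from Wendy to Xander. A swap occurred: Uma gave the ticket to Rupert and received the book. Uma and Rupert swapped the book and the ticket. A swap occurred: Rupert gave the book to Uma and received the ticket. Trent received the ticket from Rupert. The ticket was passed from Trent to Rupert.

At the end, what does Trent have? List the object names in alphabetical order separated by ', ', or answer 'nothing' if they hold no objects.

Answer: nothing

Derivation:
Tracking all object holders:
Start: book:Trent, coin:Rupert, ticket:Uma
Event 1 (give coin: Rupert -> Uma). State: book:Trent, coin:Uma, ticket:Uma
Event 2 (give book: Trent -> Wendy). State: book:Wendy, coin:Uma, ticket:Uma
Event 3 (give book: Wendy -> Trent). State: book:Trent, coin:Uma, ticket:Uma
Event 4 (give book: Trent -> Uma). State: book:Uma, coin:Uma, ticket:Uma
Event 5 (give book: Uma -> Trent). State: book:Trent, coin:Uma, ticket:Uma
Event 6 (give book: Trent -> Wendy). State: book:Wendy, coin:Uma, ticket:Uma
Event 7 (give book: Wendy -> Rupert). State: book:Rupert, coin:Uma, ticket:Uma
Event 8 (give coin: Uma -> Wendy). State: book:Rupert, coin:Wendy, ticket:Uma
Event 9 (give coin: Wendy -> Xander). State: book:Rupert, coin:Xander, ticket:Uma
Event 10 (swap ticket<->book: now ticket:Rupert, book:Uma). State: book:Uma, coin:Xander, ticket:Rupert
Event 11 (swap book<->ticket: now book:Rupert, ticket:Uma). State: book:Rupert, coin:Xander, ticket:Uma
Event 12 (swap book<->ticket: now book:Uma, ticket:Rupert). State: book:Uma, coin:Xander, ticket:Rupert
Event 13 (give ticket: Rupert -> Trent). State: book:Uma, coin:Xander, ticket:Trent
Event 14 (give ticket: Trent -> Rupert). State: book:Uma, coin:Xander, ticket:Rupert

Final state: book:Uma, coin:Xander, ticket:Rupert
Trent holds: (nothing).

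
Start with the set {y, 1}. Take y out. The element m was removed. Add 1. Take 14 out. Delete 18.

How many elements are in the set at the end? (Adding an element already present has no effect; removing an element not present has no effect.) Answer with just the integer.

Tracking the set through each operation:
Start: {1, y}
Event 1 (remove y): removed. Set: {1}
Event 2 (remove m): not present, no change. Set: {1}
Event 3 (add 1): already present, no change. Set: {1}
Event 4 (remove 14): not present, no change. Set: {1}
Event 5 (remove 18): not present, no change. Set: {1}

Final set: {1} (size 1)

Answer: 1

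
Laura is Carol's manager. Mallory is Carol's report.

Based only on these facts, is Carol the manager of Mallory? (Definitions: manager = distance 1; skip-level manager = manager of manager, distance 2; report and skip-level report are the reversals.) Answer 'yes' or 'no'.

Reconstructing the manager chain from the given facts:
  Laura -> Carol -> Mallory
(each arrow means 'manager of the next')
Positions in the chain (0 = top):
  position of Laura: 0
  position of Carol: 1
  position of Mallory: 2

Carol is at position 1, Mallory is at position 2; signed distance (j - i) = 1.
'manager' requires j - i = 1. Actual distance is 1, so the relation HOLDS.

Answer: yes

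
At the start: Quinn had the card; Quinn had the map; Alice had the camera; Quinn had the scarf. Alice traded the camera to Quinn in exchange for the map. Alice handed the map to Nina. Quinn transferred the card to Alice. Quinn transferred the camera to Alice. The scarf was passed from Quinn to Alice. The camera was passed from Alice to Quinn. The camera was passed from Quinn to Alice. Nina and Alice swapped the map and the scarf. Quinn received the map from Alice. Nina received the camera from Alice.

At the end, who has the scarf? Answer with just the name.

Answer: Nina

Derivation:
Tracking all object holders:
Start: card:Quinn, map:Quinn, camera:Alice, scarf:Quinn
Event 1 (swap camera<->map: now camera:Quinn, map:Alice). State: card:Quinn, map:Alice, camera:Quinn, scarf:Quinn
Event 2 (give map: Alice -> Nina). State: card:Quinn, map:Nina, camera:Quinn, scarf:Quinn
Event 3 (give card: Quinn -> Alice). State: card:Alice, map:Nina, camera:Quinn, scarf:Quinn
Event 4 (give camera: Quinn -> Alice). State: card:Alice, map:Nina, camera:Alice, scarf:Quinn
Event 5 (give scarf: Quinn -> Alice). State: card:Alice, map:Nina, camera:Alice, scarf:Alice
Event 6 (give camera: Alice -> Quinn). State: card:Alice, map:Nina, camera:Quinn, scarf:Alice
Event 7 (give camera: Quinn -> Alice). State: card:Alice, map:Nina, camera:Alice, scarf:Alice
Event 8 (swap map<->scarf: now map:Alice, scarf:Nina). State: card:Alice, map:Alice, camera:Alice, scarf:Nina
Event 9 (give map: Alice -> Quinn). State: card:Alice, map:Quinn, camera:Alice, scarf:Nina
Event 10 (give camera: Alice -> Nina). State: card:Alice, map:Quinn, camera:Nina, scarf:Nina

Final state: card:Alice, map:Quinn, camera:Nina, scarf:Nina
The scarf is held by Nina.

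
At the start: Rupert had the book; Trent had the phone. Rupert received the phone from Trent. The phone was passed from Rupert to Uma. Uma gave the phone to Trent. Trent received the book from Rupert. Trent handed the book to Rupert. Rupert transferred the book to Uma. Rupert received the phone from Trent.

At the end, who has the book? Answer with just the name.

Tracking all object holders:
Start: book:Rupert, phone:Trent
Event 1 (give phone: Trent -> Rupert). State: book:Rupert, phone:Rupert
Event 2 (give phone: Rupert -> Uma). State: book:Rupert, phone:Uma
Event 3 (give phone: Uma -> Trent). State: book:Rupert, phone:Trent
Event 4 (give book: Rupert -> Trent). State: book:Trent, phone:Trent
Event 5 (give book: Trent -> Rupert). State: book:Rupert, phone:Trent
Event 6 (give book: Rupert -> Uma). State: book:Uma, phone:Trent
Event 7 (give phone: Trent -> Rupert). State: book:Uma, phone:Rupert

Final state: book:Uma, phone:Rupert
The book is held by Uma.

Answer: Uma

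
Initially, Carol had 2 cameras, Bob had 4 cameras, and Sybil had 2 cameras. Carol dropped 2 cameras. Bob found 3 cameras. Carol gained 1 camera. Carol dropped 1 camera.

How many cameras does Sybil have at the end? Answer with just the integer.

Answer: 2

Derivation:
Tracking counts step by step:
Start: Carol=2, Bob=4, Sybil=2
Event 1 (Carol -2): Carol: 2 -> 0. State: Carol=0, Bob=4, Sybil=2
Event 2 (Bob +3): Bob: 4 -> 7. State: Carol=0, Bob=7, Sybil=2
Event 3 (Carol +1): Carol: 0 -> 1. State: Carol=1, Bob=7, Sybil=2
Event 4 (Carol -1): Carol: 1 -> 0. State: Carol=0, Bob=7, Sybil=2

Sybil's final count: 2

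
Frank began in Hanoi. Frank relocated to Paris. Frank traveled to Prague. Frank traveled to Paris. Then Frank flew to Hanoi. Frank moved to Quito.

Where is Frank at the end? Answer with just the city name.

Tracking Frank's location:
Start: Frank is in Hanoi.
After move 1: Hanoi -> Paris. Frank is in Paris.
After move 2: Paris -> Prague. Frank is in Prague.
After move 3: Prague -> Paris. Frank is in Paris.
After move 4: Paris -> Hanoi. Frank is in Hanoi.
After move 5: Hanoi -> Quito. Frank is in Quito.

Answer: Quito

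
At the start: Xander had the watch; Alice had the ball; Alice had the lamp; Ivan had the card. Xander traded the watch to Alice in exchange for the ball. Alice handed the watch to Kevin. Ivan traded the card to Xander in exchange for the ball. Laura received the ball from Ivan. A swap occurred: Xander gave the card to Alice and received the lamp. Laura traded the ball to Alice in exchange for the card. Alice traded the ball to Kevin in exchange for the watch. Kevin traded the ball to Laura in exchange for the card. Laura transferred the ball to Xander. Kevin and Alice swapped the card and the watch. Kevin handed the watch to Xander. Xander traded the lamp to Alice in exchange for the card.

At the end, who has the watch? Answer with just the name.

Tracking all object holders:
Start: watch:Xander, ball:Alice, lamp:Alice, card:Ivan
Event 1 (swap watch<->ball: now watch:Alice, ball:Xander). State: watch:Alice, ball:Xander, lamp:Alice, card:Ivan
Event 2 (give watch: Alice -> Kevin). State: watch:Kevin, ball:Xander, lamp:Alice, card:Ivan
Event 3 (swap card<->ball: now card:Xander, ball:Ivan). State: watch:Kevin, ball:Ivan, lamp:Alice, card:Xander
Event 4 (give ball: Ivan -> Laura). State: watch:Kevin, ball:Laura, lamp:Alice, card:Xander
Event 5 (swap card<->lamp: now card:Alice, lamp:Xander). State: watch:Kevin, ball:Laura, lamp:Xander, card:Alice
Event 6 (swap ball<->card: now ball:Alice, card:Laura). State: watch:Kevin, ball:Alice, lamp:Xander, card:Laura
Event 7 (swap ball<->watch: now ball:Kevin, watch:Alice). State: watch:Alice, ball:Kevin, lamp:Xander, card:Laura
Event 8 (swap ball<->card: now ball:Laura, card:Kevin). State: watch:Alice, ball:Laura, lamp:Xander, card:Kevin
Event 9 (give ball: Laura -> Xander). State: watch:Alice, ball:Xander, lamp:Xander, card:Kevin
Event 10 (swap card<->watch: now card:Alice, watch:Kevin). State: watch:Kevin, ball:Xander, lamp:Xander, card:Alice
Event 11 (give watch: Kevin -> Xander). State: watch:Xander, ball:Xander, lamp:Xander, card:Alice
Event 12 (swap lamp<->card: now lamp:Alice, card:Xander). State: watch:Xander, ball:Xander, lamp:Alice, card:Xander

Final state: watch:Xander, ball:Xander, lamp:Alice, card:Xander
The watch is held by Xander.

Answer: Xander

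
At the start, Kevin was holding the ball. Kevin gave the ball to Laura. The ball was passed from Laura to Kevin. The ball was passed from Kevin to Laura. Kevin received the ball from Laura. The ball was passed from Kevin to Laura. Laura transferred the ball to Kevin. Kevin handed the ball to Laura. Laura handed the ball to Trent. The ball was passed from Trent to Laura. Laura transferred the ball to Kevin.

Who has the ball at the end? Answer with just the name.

Tracking the ball through each event:
Start: Kevin has the ball.
After event 1: Laura has the ball.
After event 2: Kevin has the ball.
After event 3: Laura has the ball.
After event 4: Kevin has the ball.
After event 5: Laura has the ball.
After event 6: Kevin has the ball.
After event 7: Laura has the ball.
After event 8: Trent has the ball.
After event 9: Laura has the ball.
After event 10: Kevin has the ball.

Answer: Kevin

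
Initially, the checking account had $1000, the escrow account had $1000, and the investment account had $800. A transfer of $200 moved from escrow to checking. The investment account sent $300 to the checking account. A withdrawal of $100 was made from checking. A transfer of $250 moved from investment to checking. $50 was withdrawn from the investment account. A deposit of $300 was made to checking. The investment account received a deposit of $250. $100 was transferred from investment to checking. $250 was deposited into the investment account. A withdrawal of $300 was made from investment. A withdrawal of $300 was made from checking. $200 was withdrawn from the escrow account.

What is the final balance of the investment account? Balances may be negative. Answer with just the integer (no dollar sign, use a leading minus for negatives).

Answer: 300

Derivation:
Tracking account balances step by step:
Start: checking=1000, escrow=1000, investment=800
Event 1 (transfer 200 escrow -> checking): escrow: 1000 - 200 = 800, checking: 1000 + 200 = 1200. Balances: checking=1200, escrow=800, investment=800
Event 2 (transfer 300 investment -> checking): investment: 800 - 300 = 500, checking: 1200 + 300 = 1500. Balances: checking=1500, escrow=800, investment=500
Event 3 (withdraw 100 from checking): checking: 1500 - 100 = 1400. Balances: checking=1400, escrow=800, investment=500
Event 4 (transfer 250 investment -> checking): investment: 500 - 250 = 250, checking: 1400 + 250 = 1650. Balances: checking=1650, escrow=800, investment=250
Event 5 (withdraw 50 from investment): investment: 250 - 50 = 200. Balances: checking=1650, escrow=800, investment=200
Event 6 (deposit 300 to checking): checking: 1650 + 300 = 1950. Balances: checking=1950, escrow=800, investment=200
Event 7 (deposit 250 to investment): investment: 200 + 250 = 450. Balances: checking=1950, escrow=800, investment=450
Event 8 (transfer 100 investment -> checking): investment: 450 - 100 = 350, checking: 1950 + 100 = 2050. Balances: checking=2050, escrow=800, investment=350
Event 9 (deposit 250 to investment): investment: 350 + 250 = 600. Balances: checking=2050, escrow=800, investment=600
Event 10 (withdraw 300 from investment): investment: 600 - 300 = 300. Balances: checking=2050, escrow=800, investment=300
Event 11 (withdraw 300 from checking): checking: 2050 - 300 = 1750. Balances: checking=1750, escrow=800, investment=300
Event 12 (withdraw 200 from escrow): escrow: 800 - 200 = 600. Balances: checking=1750, escrow=600, investment=300

Final balance of investment: 300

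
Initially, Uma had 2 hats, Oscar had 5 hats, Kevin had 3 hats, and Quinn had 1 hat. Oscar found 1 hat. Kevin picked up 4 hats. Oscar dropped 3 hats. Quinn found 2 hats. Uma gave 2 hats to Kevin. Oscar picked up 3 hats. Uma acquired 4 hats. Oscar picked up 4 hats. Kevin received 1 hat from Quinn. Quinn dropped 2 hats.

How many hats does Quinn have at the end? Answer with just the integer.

Answer: 0

Derivation:
Tracking counts step by step:
Start: Uma=2, Oscar=5, Kevin=3, Quinn=1
Event 1 (Oscar +1): Oscar: 5 -> 6. State: Uma=2, Oscar=6, Kevin=3, Quinn=1
Event 2 (Kevin +4): Kevin: 3 -> 7. State: Uma=2, Oscar=6, Kevin=7, Quinn=1
Event 3 (Oscar -3): Oscar: 6 -> 3. State: Uma=2, Oscar=3, Kevin=7, Quinn=1
Event 4 (Quinn +2): Quinn: 1 -> 3. State: Uma=2, Oscar=3, Kevin=7, Quinn=3
Event 5 (Uma -> Kevin, 2): Uma: 2 -> 0, Kevin: 7 -> 9. State: Uma=0, Oscar=3, Kevin=9, Quinn=3
Event 6 (Oscar +3): Oscar: 3 -> 6. State: Uma=0, Oscar=6, Kevin=9, Quinn=3
Event 7 (Uma +4): Uma: 0 -> 4. State: Uma=4, Oscar=6, Kevin=9, Quinn=3
Event 8 (Oscar +4): Oscar: 6 -> 10. State: Uma=4, Oscar=10, Kevin=9, Quinn=3
Event 9 (Quinn -> Kevin, 1): Quinn: 3 -> 2, Kevin: 9 -> 10. State: Uma=4, Oscar=10, Kevin=10, Quinn=2
Event 10 (Quinn -2): Quinn: 2 -> 0. State: Uma=4, Oscar=10, Kevin=10, Quinn=0

Quinn's final count: 0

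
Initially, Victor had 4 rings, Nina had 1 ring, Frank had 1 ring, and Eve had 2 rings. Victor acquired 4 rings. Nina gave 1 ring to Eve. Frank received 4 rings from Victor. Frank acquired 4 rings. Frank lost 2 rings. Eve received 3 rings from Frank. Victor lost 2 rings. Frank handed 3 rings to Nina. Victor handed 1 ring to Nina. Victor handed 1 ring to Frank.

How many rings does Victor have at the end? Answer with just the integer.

Tracking counts step by step:
Start: Victor=4, Nina=1, Frank=1, Eve=2
Event 1 (Victor +4): Victor: 4 -> 8. State: Victor=8, Nina=1, Frank=1, Eve=2
Event 2 (Nina -> Eve, 1): Nina: 1 -> 0, Eve: 2 -> 3. State: Victor=8, Nina=0, Frank=1, Eve=3
Event 3 (Victor -> Frank, 4): Victor: 8 -> 4, Frank: 1 -> 5. State: Victor=4, Nina=0, Frank=5, Eve=3
Event 4 (Frank +4): Frank: 5 -> 9. State: Victor=4, Nina=0, Frank=9, Eve=3
Event 5 (Frank -2): Frank: 9 -> 7. State: Victor=4, Nina=0, Frank=7, Eve=3
Event 6 (Frank -> Eve, 3): Frank: 7 -> 4, Eve: 3 -> 6. State: Victor=4, Nina=0, Frank=4, Eve=6
Event 7 (Victor -2): Victor: 4 -> 2. State: Victor=2, Nina=0, Frank=4, Eve=6
Event 8 (Frank -> Nina, 3): Frank: 4 -> 1, Nina: 0 -> 3. State: Victor=2, Nina=3, Frank=1, Eve=6
Event 9 (Victor -> Nina, 1): Victor: 2 -> 1, Nina: 3 -> 4. State: Victor=1, Nina=4, Frank=1, Eve=6
Event 10 (Victor -> Frank, 1): Victor: 1 -> 0, Frank: 1 -> 2. State: Victor=0, Nina=4, Frank=2, Eve=6

Victor's final count: 0

Answer: 0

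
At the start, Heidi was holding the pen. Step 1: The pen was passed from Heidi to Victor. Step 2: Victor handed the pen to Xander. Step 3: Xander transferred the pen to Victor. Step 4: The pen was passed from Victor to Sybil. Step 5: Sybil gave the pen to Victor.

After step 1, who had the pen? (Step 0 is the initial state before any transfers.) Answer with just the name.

Answer: Victor

Derivation:
Tracking the pen holder through step 1:
After step 0 (start): Heidi
After step 1: Victor

At step 1, the holder is Victor.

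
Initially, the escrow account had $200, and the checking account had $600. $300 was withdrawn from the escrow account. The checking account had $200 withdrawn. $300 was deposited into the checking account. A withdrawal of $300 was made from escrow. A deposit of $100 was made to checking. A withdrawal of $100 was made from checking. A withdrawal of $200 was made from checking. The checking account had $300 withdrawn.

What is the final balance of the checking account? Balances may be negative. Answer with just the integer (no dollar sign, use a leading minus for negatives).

Answer: 200

Derivation:
Tracking account balances step by step:
Start: escrow=200, checking=600
Event 1 (withdraw 300 from escrow): escrow: 200 - 300 = -100. Balances: escrow=-100, checking=600
Event 2 (withdraw 200 from checking): checking: 600 - 200 = 400. Balances: escrow=-100, checking=400
Event 3 (deposit 300 to checking): checking: 400 + 300 = 700. Balances: escrow=-100, checking=700
Event 4 (withdraw 300 from escrow): escrow: -100 - 300 = -400. Balances: escrow=-400, checking=700
Event 5 (deposit 100 to checking): checking: 700 + 100 = 800. Balances: escrow=-400, checking=800
Event 6 (withdraw 100 from checking): checking: 800 - 100 = 700. Balances: escrow=-400, checking=700
Event 7 (withdraw 200 from checking): checking: 700 - 200 = 500. Balances: escrow=-400, checking=500
Event 8 (withdraw 300 from checking): checking: 500 - 300 = 200. Balances: escrow=-400, checking=200

Final balance of checking: 200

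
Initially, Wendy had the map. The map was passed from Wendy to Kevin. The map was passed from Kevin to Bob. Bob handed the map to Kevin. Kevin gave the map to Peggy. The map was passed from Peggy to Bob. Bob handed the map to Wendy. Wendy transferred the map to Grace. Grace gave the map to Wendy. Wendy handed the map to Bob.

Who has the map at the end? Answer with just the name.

Tracking the map through each event:
Start: Wendy has the map.
After event 1: Kevin has the map.
After event 2: Bob has the map.
After event 3: Kevin has the map.
After event 4: Peggy has the map.
After event 5: Bob has the map.
After event 6: Wendy has the map.
After event 7: Grace has the map.
After event 8: Wendy has the map.
After event 9: Bob has the map.

Answer: Bob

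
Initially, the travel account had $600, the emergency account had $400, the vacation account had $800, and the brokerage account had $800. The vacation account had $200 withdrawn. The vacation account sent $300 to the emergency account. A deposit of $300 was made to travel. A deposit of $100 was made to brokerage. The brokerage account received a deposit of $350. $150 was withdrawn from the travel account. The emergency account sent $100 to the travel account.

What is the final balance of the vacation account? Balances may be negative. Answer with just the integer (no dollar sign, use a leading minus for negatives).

Answer: 300

Derivation:
Tracking account balances step by step:
Start: travel=600, emergency=400, vacation=800, brokerage=800
Event 1 (withdraw 200 from vacation): vacation: 800 - 200 = 600. Balances: travel=600, emergency=400, vacation=600, brokerage=800
Event 2 (transfer 300 vacation -> emergency): vacation: 600 - 300 = 300, emergency: 400 + 300 = 700. Balances: travel=600, emergency=700, vacation=300, brokerage=800
Event 3 (deposit 300 to travel): travel: 600 + 300 = 900. Balances: travel=900, emergency=700, vacation=300, brokerage=800
Event 4 (deposit 100 to brokerage): brokerage: 800 + 100 = 900. Balances: travel=900, emergency=700, vacation=300, brokerage=900
Event 5 (deposit 350 to brokerage): brokerage: 900 + 350 = 1250. Balances: travel=900, emergency=700, vacation=300, brokerage=1250
Event 6 (withdraw 150 from travel): travel: 900 - 150 = 750. Balances: travel=750, emergency=700, vacation=300, brokerage=1250
Event 7 (transfer 100 emergency -> travel): emergency: 700 - 100 = 600, travel: 750 + 100 = 850. Balances: travel=850, emergency=600, vacation=300, brokerage=1250

Final balance of vacation: 300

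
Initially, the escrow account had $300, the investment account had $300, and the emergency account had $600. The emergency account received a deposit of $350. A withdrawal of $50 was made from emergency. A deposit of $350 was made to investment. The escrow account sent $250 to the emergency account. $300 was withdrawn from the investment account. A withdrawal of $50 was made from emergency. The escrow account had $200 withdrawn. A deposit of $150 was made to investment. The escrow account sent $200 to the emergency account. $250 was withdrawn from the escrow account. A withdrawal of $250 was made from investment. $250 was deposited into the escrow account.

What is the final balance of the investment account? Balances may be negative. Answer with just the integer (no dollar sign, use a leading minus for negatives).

Answer: 250

Derivation:
Tracking account balances step by step:
Start: escrow=300, investment=300, emergency=600
Event 1 (deposit 350 to emergency): emergency: 600 + 350 = 950. Balances: escrow=300, investment=300, emergency=950
Event 2 (withdraw 50 from emergency): emergency: 950 - 50 = 900. Balances: escrow=300, investment=300, emergency=900
Event 3 (deposit 350 to investment): investment: 300 + 350 = 650. Balances: escrow=300, investment=650, emergency=900
Event 4 (transfer 250 escrow -> emergency): escrow: 300 - 250 = 50, emergency: 900 + 250 = 1150. Balances: escrow=50, investment=650, emergency=1150
Event 5 (withdraw 300 from investment): investment: 650 - 300 = 350. Balances: escrow=50, investment=350, emergency=1150
Event 6 (withdraw 50 from emergency): emergency: 1150 - 50 = 1100. Balances: escrow=50, investment=350, emergency=1100
Event 7 (withdraw 200 from escrow): escrow: 50 - 200 = -150. Balances: escrow=-150, investment=350, emergency=1100
Event 8 (deposit 150 to investment): investment: 350 + 150 = 500. Balances: escrow=-150, investment=500, emergency=1100
Event 9 (transfer 200 escrow -> emergency): escrow: -150 - 200 = -350, emergency: 1100 + 200 = 1300. Balances: escrow=-350, investment=500, emergency=1300
Event 10 (withdraw 250 from escrow): escrow: -350 - 250 = -600. Balances: escrow=-600, investment=500, emergency=1300
Event 11 (withdraw 250 from investment): investment: 500 - 250 = 250. Balances: escrow=-600, investment=250, emergency=1300
Event 12 (deposit 250 to escrow): escrow: -600 + 250 = -350. Balances: escrow=-350, investment=250, emergency=1300

Final balance of investment: 250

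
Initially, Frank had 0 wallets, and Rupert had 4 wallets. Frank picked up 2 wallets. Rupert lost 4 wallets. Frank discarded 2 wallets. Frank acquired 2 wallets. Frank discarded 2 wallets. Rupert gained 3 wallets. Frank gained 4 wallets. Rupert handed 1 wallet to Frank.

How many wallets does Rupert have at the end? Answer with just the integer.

Tracking counts step by step:
Start: Frank=0, Rupert=4
Event 1 (Frank +2): Frank: 0 -> 2. State: Frank=2, Rupert=4
Event 2 (Rupert -4): Rupert: 4 -> 0. State: Frank=2, Rupert=0
Event 3 (Frank -2): Frank: 2 -> 0. State: Frank=0, Rupert=0
Event 4 (Frank +2): Frank: 0 -> 2. State: Frank=2, Rupert=0
Event 5 (Frank -2): Frank: 2 -> 0. State: Frank=0, Rupert=0
Event 6 (Rupert +3): Rupert: 0 -> 3. State: Frank=0, Rupert=3
Event 7 (Frank +4): Frank: 0 -> 4. State: Frank=4, Rupert=3
Event 8 (Rupert -> Frank, 1): Rupert: 3 -> 2, Frank: 4 -> 5. State: Frank=5, Rupert=2

Rupert's final count: 2

Answer: 2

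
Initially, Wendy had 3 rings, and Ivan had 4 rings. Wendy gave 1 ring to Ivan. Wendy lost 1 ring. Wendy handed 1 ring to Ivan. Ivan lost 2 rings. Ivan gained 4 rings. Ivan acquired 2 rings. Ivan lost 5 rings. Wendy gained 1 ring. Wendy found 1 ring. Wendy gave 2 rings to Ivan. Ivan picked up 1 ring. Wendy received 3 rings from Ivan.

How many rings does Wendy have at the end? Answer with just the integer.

Tracking counts step by step:
Start: Wendy=3, Ivan=4
Event 1 (Wendy -> Ivan, 1): Wendy: 3 -> 2, Ivan: 4 -> 5. State: Wendy=2, Ivan=5
Event 2 (Wendy -1): Wendy: 2 -> 1. State: Wendy=1, Ivan=5
Event 3 (Wendy -> Ivan, 1): Wendy: 1 -> 0, Ivan: 5 -> 6. State: Wendy=0, Ivan=6
Event 4 (Ivan -2): Ivan: 6 -> 4. State: Wendy=0, Ivan=4
Event 5 (Ivan +4): Ivan: 4 -> 8. State: Wendy=0, Ivan=8
Event 6 (Ivan +2): Ivan: 8 -> 10. State: Wendy=0, Ivan=10
Event 7 (Ivan -5): Ivan: 10 -> 5. State: Wendy=0, Ivan=5
Event 8 (Wendy +1): Wendy: 0 -> 1. State: Wendy=1, Ivan=5
Event 9 (Wendy +1): Wendy: 1 -> 2. State: Wendy=2, Ivan=5
Event 10 (Wendy -> Ivan, 2): Wendy: 2 -> 0, Ivan: 5 -> 7. State: Wendy=0, Ivan=7
Event 11 (Ivan +1): Ivan: 7 -> 8. State: Wendy=0, Ivan=8
Event 12 (Ivan -> Wendy, 3): Ivan: 8 -> 5, Wendy: 0 -> 3. State: Wendy=3, Ivan=5

Wendy's final count: 3

Answer: 3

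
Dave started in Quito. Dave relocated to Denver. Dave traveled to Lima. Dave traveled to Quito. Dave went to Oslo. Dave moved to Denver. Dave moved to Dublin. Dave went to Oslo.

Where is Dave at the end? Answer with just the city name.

Tracking Dave's location:
Start: Dave is in Quito.
After move 1: Quito -> Denver. Dave is in Denver.
After move 2: Denver -> Lima. Dave is in Lima.
After move 3: Lima -> Quito. Dave is in Quito.
After move 4: Quito -> Oslo. Dave is in Oslo.
After move 5: Oslo -> Denver. Dave is in Denver.
After move 6: Denver -> Dublin. Dave is in Dublin.
After move 7: Dublin -> Oslo. Dave is in Oslo.

Answer: Oslo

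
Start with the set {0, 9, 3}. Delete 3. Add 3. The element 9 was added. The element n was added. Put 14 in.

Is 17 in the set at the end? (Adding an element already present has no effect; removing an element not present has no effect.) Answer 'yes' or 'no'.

Answer: no

Derivation:
Tracking the set through each operation:
Start: {0, 3, 9}
Event 1 (remove 3): removed. Set: {0, 9}
Event 2 (add 3): added. Set: {0, 3, 9}
Event 3 (add 9): already present, no change. Set: {0, 3, 9}
Event 4 (add n): added. Set: {0, 3, 9, n}
Event 5 (add 14): added. Set: {0, 14, 3, 9, n}

Final set: {0, 14, 3, 9, n} (size 5)
17 is NOT in the final set.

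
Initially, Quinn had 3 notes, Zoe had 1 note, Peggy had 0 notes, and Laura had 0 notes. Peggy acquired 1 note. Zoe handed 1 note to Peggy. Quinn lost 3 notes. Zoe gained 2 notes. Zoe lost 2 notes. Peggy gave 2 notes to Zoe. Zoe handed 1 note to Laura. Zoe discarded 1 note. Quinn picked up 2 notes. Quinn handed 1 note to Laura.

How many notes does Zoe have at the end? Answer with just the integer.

Answer: 0

Derivation:
Tracking counts step by step:
Start: Quinn=3, Zoe=1, Peggy=0, Laura=0
Event 1 (Peggy +1): Peggy: 0 -> 1. State: Quinn=3, Zoe=1, Peggy=1, Laura=0
Event 2 (Zoe -> Peggy, 1): Zoe: 1 -> 0, Peggy: 1 -> 2. State: Quinn=3, Zoe=0, Peggy=2, Laura=0
Event 3 (Quinn -3): Quinn: 3 -> 0. State: Quinn=0, Zoe=0, Peggy=2, Laura=0
Event 4 (Zoe +2): Zoe: 0 -> 2. State: Quinn=0, Zoe=2, Peggy=2, Laura=0
Event 5 (Zoe -2): Zoe: 2 -> 0. State: Quinn=0, Zoe=0, Peggy=2, Laura=0
Event 6 (Peggy -> Zoe, 2): Peggy: 2 -> 0, Zoe: 0 -> 2. State: Quinn=0, Zoe=2, Peggy=0, Laura=0
Event 7 (Zoe -> Laura, 1): Zoe: 2 -> 1, Laura: 0 -> 1. State: Quinn=0, Zoe=1, Peggy=0, Laura=1
Event 8 (Zoe -1): Zoe: 1 -> 0. State: Quinn=0, Zoe=0, Peggy=0, Laura=1
Event 9 (Quinn +2): Quinn: 0 -> 2. State: Quinn=2, Zoe=0, Peggy=0, Laura=1
Event 10 (Quinn -> Laura, 1): Quinn: 2 -> 1, Laura: 1 -> 2. State: Quinn=1, Zoe=0, Peggy=0, Laura=2

Zoe's final count: 0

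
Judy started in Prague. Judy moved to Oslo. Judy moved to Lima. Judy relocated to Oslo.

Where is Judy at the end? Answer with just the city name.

Tracking Judy's location:
Start: Judy is in Prague.
After move 1: Prague -> Oslo. Judy is in Oslo.
After move 2: Oslo -> Lima. Judy is in Lima.
After move 3: Lima -> Oslo. Judy is in Oslo.

Answer: Oslo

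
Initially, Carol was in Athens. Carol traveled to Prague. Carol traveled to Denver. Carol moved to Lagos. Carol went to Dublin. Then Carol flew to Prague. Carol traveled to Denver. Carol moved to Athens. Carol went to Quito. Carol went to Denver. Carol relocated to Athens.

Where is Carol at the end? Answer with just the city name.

Answer: Athens

Derivation:
Tracking Carol's location:
Start: Carol is in Athens.
After move 1: Athens -> Prague. Carol is in Prague.
After move 2: Prague -> Denver. Carol is in Denver.
After move 3: Denver -> Lagos. Carol is in Lagos.
After move 4: Lagos -> Dublin. Carol is in Dublin.
After move 5: Dublin -> Prague. Carol is in Prague.
After move 6: Prague -> Denver. Carol is in Denver.
After move 7: Denver -> Athens. Carol is in Athens.
After move 8: Athens -> Quito. Carol is in Quito.
After move 9: Quito -> Denver. Carol is in Denver.
After move 10: Denver -> Athens. Carol is in Athens.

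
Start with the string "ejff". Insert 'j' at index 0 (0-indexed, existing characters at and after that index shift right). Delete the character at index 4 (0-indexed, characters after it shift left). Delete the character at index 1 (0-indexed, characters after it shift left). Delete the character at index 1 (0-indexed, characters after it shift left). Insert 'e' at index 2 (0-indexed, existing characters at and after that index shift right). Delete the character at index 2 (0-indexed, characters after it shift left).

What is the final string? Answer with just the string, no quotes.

Answer: jf

Derivation:
Applying each edit step by step:
Start: "ejff"
Op 1 (insert 'j' at idx 0): "ejff" -> "jejff"
Op 2 (delete idx 4 = 'f'): "jejff" -> "jejf"
Op 3 (delete idx 1 = 'e'): "jejf" -> "jjf"
Op 4 (delete idx 1 = 'j'): "jjf" -> "jf"
Op 5 (insert 'e' at idx 2): "jf" -> "jfe"
Op 6 (delete idx 2 = 'e'): "jfe" -> "jf"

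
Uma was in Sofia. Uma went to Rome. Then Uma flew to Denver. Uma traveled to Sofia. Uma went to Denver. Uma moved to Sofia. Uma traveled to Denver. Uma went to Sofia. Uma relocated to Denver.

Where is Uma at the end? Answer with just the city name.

Answer: Denver

Derivation:
Tracking Uma's location:
Start: Uma is in Sofia.
After move 1: Sofia -> Rome. Uma is in Rome.
After move 2: Rome -> Denver. Uma is in Denver.
After move 3: Denver -> Sofia. Uma is in Sofia.
After move 4: Sofia -> Denver. Uma is in Denver.
After move 5: Denver -> Sofia. Uma is in Sofia.
After move 6: Sofia -> Denver. Uma is in Denver.
After move 7: Denver -> Sofia. Uma is in Sofia.
After move 8: Sofia -> Denver. Uma is in Denver.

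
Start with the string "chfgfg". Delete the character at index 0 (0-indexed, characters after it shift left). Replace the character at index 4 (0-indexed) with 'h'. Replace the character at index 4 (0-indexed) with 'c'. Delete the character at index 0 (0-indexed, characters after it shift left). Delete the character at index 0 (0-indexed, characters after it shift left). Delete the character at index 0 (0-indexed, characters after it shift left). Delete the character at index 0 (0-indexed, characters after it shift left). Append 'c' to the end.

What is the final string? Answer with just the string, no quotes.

Applying each edit step by step:
Start: "chfgfg"
Op 1 (delete idx 0 = 'c'): "chfgfg" -> "hfgfg"
Op 2 (replace idx 4: 'g' -> 'h'): "hfgfg" -> "hfgfh"
Op 3 (replace idx 4: 'h' -> 'c'): "hfgfh" -> "hfgfc"
Op 4 (delete idx 0 = 'h'): "hfgfc" -> "fgfc"
Op 5 (delete idx 0 = 'f'): "fgfc" -> "gfc"
Op 6 (delete idx 0 = 'g'): "gfc" -> "fc"
Op 7 (delete idx 0 = 'f'): "fc" -> "c"
Op 8 (append 'c'): "c" -> "cc"

Answer: cc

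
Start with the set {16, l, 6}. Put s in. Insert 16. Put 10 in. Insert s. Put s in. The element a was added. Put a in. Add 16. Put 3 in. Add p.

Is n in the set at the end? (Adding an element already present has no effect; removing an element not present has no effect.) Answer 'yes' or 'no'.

Answer: no

Derivation:
Tracking the set through each operation:
Start: {16, 6, l}
Event 1 (add s): added. Set: {16, 6, l, s}
Event 2 (add 16): already present, no change. Set: {16, 6, l, s}
Event 3 (add 10): added. Set: {10, 16, 6, l, s}
Event 4 (add s): already present, no change. Set: {10, 16, 6, l, s}
Event 5 (add s): already present, no change. Set: {10, 16, 6, l, s}
Event 6 (add a): added. Set: {10, 16, 6, a, l, s}
Event 7 (add a): already present, no change. Set: {10, 16, 6, a, l, s}
Event 8 (add 16): already present, no change. Set: {10, 16, 6, a, l, s}
Event 9 (add 3): added. Set: {10, 16, 3, 6, a, l, s}
Event 10 (add p): added. Set: {10, 16, 3, 6, a, l, p, s}

Final set: {10, 16, 3, 6, a, l, p, s} (size 8)
n is NOT in the final set.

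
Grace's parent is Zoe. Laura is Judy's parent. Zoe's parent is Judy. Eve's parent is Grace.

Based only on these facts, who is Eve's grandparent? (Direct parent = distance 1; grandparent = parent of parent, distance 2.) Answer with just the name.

Reconstructing the parent chain from the given facts:
  Laura -> Judy -> Zoe -> Grace -> Eve
(each arrow means 'parent of the next')
Positions in the chain (0 = top):
  position of Laura: 0
  position of Judy: 1
  position of Zoe: 2
  position of Grace: 3
  position of Eve: 4

Eve is at position 4; the grandparent is 2 steps up the chain, i.e. position 2: Zoe.

Answer: Zoe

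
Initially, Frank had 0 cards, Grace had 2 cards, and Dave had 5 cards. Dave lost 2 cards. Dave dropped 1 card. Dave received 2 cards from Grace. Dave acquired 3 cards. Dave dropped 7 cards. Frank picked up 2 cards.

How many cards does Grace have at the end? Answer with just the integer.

Tracking counts step by step:
Start: Frank=0, Grace=2, Dave=5
Event 1 (Dave -2): Dave: 5 -> 3. State: Frank=0, Grace=2, Dave=3
Event 2 (Dave -1): Dave: 3 -> 2. State: Frank=0, Grace=2, Dave=2
Event 3 (Grace -> Dave, 2): Grace: 2 -> 0, Dave: 2 -> 4. State: Frank=0, Grace=0, Dave=4
Event 4 (Dave +3): Dave: 4 -> 7. State: Frank=0, Grace=0, Dave=7
Event 5 (Dave -7): Dave: 7 -> 0. State: Frank=0, Grace=0, Dave=0
Event 6 (Frank +2): Frank: 0 -> 2. State: Frank=2, Grace=0, Dave=0

Grace's final count: 0

Answer: 0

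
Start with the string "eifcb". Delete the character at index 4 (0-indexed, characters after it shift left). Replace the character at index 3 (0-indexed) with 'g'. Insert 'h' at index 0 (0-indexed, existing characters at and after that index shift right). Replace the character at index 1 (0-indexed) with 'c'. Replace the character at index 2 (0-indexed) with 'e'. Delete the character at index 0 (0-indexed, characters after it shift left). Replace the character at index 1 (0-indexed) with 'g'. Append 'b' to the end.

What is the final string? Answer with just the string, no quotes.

Applying each edit step by step:
Start: "eifcb"
Op 1 (delete idx 4 = 'b'): "eifcb" -> "eifc"
Op 2 (replace idx 3: 'c' -> 'g'): "eifc" -> "eifg"
Op 3 (insert 'h' at idx 0): "eifg" -> "heifg"
Op 4 (replace idx 1: 'e' -> 'c'): "heifg" -> "hcifg"
Op 5 (replace idx 2: 'i' -> 'e'): "hcifg" -> "hcefg"
Op 6 (delete idx 0 = 'h'): "hcefg" -> "cefg"
Op 7 (replace idx 1: 'e' -> 'g'): "cefg" -> "cgfg"
Op 8 (append 'b'): "cgfg" -> "cgfgb"

Answer: cgfgb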